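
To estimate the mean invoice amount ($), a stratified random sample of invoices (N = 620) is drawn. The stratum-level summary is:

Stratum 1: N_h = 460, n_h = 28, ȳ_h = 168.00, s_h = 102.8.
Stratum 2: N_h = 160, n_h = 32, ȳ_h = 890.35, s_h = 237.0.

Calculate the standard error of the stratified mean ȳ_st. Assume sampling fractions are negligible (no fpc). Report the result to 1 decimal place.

V̂(ȳ_st) = Σ W_h² s_h²/n_h, with W_h = N_h/N and N = 620:
  stratum 1: (460/620)²·102.8²/28 = 207.759
  stratum 2: (160/620)²·237.0²/32 = 116.897
V̂(ȳ_st) = 324.656
SE(ȳ_st) = √324.656 = 18.0182

SE(ȳ_st) ≈ 18.0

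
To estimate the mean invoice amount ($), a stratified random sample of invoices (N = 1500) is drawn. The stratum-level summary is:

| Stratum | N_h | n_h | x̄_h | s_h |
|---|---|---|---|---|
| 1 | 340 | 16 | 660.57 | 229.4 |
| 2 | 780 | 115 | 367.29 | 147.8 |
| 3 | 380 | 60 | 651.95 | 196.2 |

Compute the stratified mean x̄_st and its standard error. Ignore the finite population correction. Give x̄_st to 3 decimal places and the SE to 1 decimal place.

x̄_st ≈ 505.881, SE ≈ 16.2

x̄_st = Σ W_h x̄_h = (340·660.57 + 780·367.29 + 380·651.95)/1500 = 505.88067
V̂(x̄_st) = Σ W_h² s_h²/n_h, with W_h = N_h/N and N = 1500:
  stratum 1: (340/1500)²·229.4²/16 = 168.983
  stratum 2: (780/1500)²·147.8²/115 = 51.3639
  stratum 3: (380/1500)²·196.2²/60 = 41.1748
V̂(x̄_st) = 261.521
SE(x̄_st) = √261.521 = 16.1716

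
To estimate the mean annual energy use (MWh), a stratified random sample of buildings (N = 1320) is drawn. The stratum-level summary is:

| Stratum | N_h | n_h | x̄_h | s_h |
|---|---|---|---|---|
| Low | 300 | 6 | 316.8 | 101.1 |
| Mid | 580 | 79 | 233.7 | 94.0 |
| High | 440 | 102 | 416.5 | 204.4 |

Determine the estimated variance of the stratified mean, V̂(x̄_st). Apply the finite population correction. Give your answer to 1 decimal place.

V̂(x̄_st) = Σ W_h² (1 − n_h/N_h) s_h²/n_h, with W_h = N_h/N and N = 1320:
  stratum Low: (300/1320)²·(1 − 6/300)·101.1²/6 = 86.2327
  stratum Mid: (580/1320)²·(1 − 79/580)·94.0²/79 = 18.6529
  stratum High: (440/1320)²·(1 − 102/440)·204.4²/102 = 34.9609
V̂(x̄_st) = 139.847

V̂(x̄_st) ≈ 139.8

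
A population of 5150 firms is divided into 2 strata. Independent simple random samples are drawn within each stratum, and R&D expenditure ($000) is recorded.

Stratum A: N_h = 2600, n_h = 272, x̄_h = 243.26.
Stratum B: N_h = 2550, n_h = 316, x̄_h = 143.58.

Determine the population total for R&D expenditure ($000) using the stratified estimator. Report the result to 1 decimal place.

τ̂_st = Σ N_h x̄_h = 2600·243.26 + 2550·143.58 = 998605.0

τ̂_st ≈ 998605.0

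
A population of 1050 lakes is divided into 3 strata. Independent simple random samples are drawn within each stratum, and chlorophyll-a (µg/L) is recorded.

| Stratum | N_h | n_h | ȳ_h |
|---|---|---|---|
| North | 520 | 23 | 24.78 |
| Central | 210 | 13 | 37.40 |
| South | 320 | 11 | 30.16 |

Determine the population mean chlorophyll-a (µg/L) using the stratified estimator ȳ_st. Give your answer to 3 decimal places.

N = Σ N_h = 1050. Stratum weights W_h = N_h/N.
ȳ_st = (520·24.78 + 210·37.40 + 320·30.16) / 1050 = 28.94362

ȳ_st ≈ 28.944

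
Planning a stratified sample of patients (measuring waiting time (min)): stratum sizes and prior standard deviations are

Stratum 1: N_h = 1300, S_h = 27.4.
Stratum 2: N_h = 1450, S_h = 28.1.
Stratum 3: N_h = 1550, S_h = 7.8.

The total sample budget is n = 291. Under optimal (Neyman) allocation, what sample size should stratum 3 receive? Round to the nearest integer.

40

Neyman allocation: n_h = n · N_h S_h / Σ N_i S_i, with n = 291.
  stratum 1: N_h·S_h = 1300·27.4 = 35620.00
  stratum 2: N_h·S_h = 1450·28.1 = 40745.00
  stratum 3: N_h·S_h = 1550·7.8 = 12090.00
Σ N_h S_h = 88455.00
n for stratum 3 = 291·12090.00/88455.00 = 39.774 → 40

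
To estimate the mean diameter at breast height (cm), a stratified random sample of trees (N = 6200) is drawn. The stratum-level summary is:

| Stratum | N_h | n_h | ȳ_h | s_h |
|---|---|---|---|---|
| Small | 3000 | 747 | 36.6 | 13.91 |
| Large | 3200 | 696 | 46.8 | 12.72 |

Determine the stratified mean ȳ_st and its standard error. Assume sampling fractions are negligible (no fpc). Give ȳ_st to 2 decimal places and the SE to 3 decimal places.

ȳ_st ≈ 41.86, SE ≈ 0.350

ȳ_st = Σ W_h ȳ_h = (3000·36.6 + 3200·46.8)/6200 = 41.86452
V̂(ȳ_st) = Σ W_h² s_h²/n_h, with W_h = N_h/N and N = 6200:
  stratum Small: (3000/6200)²·13.91²/747 = 0.0606447
  stratum Large: (3200/6200)²·12.72²/696 = 0.0619272
V̂(ȳ_st) = 0.122572
SE(ȳ_st) = √0.122572 = 0.350103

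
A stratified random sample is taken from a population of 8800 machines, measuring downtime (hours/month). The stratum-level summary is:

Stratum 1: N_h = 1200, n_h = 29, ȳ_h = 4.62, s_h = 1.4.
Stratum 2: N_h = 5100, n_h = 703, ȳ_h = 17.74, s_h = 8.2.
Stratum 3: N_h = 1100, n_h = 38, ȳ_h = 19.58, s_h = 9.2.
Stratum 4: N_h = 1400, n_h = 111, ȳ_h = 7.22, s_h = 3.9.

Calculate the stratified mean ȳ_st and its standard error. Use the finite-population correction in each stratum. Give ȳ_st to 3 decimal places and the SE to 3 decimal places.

ȳ_st = Σ W_h ȳ_h = (1200·4.62 + 5100·17.74 + 1100·19.58 + 1400·7.22)/8800 = 14.50727
V̂(ȳ_st) = Σ W_h² (1 − n_h/N_h) s_h²/n_h, with W_h = N_h/N and N = 8800:
  stratum 1: (1200/8800)²·(1 − 29/1200)·1.4²/29 = 0.0012264
  stratum 2: (5100/8800)²·(1 − 703/5100)·8.2²/703 = 0.0276971
  stratum 3: (1100/8800)²·(1 − 38/1100)·9.2²/38 = 0.0336004
  stratum 4: (1400/8800)²·(1 − 111/1400)·3.9²/111 = 0.00319317
V̂(ȳ_st) = 0.065717
SE(ȳ_st) = √0.065717 = 0.256353

ȳ_st ≈ 14.507, SE ≈ 0.256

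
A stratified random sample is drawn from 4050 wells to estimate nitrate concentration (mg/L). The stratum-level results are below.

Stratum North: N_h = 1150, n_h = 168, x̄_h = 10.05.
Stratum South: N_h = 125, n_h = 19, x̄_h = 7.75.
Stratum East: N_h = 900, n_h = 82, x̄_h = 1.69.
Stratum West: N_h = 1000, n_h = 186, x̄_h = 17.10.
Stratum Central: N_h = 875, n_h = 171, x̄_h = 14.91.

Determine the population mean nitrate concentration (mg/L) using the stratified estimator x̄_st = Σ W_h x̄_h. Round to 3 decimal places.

N = Σ N_h = 4050. Stratum weights W_h = N_h/N.
x̄_st = (1150·10.05 + 125·7.75 + 900·1.69 + 1000·17.10 + 875·14.91) / 4050 = 10.91198

x̄_st ≈ 10.912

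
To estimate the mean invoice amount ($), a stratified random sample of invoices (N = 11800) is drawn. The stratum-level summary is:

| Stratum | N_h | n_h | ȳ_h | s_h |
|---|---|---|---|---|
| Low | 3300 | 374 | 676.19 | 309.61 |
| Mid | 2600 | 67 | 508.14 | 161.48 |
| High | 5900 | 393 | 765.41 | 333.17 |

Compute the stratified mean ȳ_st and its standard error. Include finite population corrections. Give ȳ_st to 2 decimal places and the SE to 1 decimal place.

ȳ_st ≈ 683.77, SE ≈ 10.1

ȳ_st = Σ W_h ȳ_h = (3300·676.19 + 2600·508.14 + 5900·765.41)/11800 = 683.77203
V̂(ȳ_st) = Σ W_h² (1 − n_h/N_h) s_h²/n_h, with W_h = N_h/N and N = 11800:
  stratum Low: (3300/11800)²·(1 − 374/3300)·309.61²/374 = 17.7739
  stratum Mid: (2600/11800)²·(1 − 67/2600)·161.48²/67 = 18.408
  stratum High: (5900/11800)²·(1 − 393/5900)·333.17²/393 = 65.9086
V̂(ȳ_st) = 102.091
SE(ȳ_st) = √102.091 = 10.104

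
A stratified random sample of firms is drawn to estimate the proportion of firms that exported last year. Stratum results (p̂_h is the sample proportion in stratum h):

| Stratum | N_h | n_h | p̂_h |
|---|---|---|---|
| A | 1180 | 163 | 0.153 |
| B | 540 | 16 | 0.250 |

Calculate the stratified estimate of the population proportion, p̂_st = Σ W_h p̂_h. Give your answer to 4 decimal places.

p̂_st ≈ 0.1835

N = 1720; stratum weights W_h = N_h/N.
p̂_st = Σ W_h p̂_h = (1180·0.153 + 540·0.250)/1720 = 0.18345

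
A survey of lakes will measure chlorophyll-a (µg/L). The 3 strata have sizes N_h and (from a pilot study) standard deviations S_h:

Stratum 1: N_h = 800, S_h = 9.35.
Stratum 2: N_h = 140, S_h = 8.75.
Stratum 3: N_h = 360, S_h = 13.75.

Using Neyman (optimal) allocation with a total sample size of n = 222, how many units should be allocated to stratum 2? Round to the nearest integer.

Neyman allocation: n_h = n · N_h S_h / Σ N_i S_i, with n = 222.
  stratum 1: N_h·S_h = 800·9.35 = 7480.00
  stratum 2: N_h·S_h = 140·8.75 = 1225.00
  stratum 3: N_h·S_h = 360·13.75 = 4950.00
Σ N_h S_h = 13655.00
n for stratum 2 = 222·1225.00/13655.00 = 19.916 → 20

20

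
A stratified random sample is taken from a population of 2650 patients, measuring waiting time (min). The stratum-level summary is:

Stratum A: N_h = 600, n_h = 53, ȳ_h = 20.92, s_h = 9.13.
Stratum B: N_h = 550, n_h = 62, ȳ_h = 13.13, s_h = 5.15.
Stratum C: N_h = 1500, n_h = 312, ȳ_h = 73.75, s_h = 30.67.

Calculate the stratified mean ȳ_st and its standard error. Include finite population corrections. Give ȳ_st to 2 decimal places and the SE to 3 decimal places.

ȳ_st = Σ W_h ȳ_h = (600·20.92 + 550·13.13 + 1500·73.75)/2650 = 49.20698
V̂(ȳ_st) = Σ W_h² (1 − n_h/N_h) s_h²/n_h, with W_h = N_h/N and N = 2650:
  stratum A: (600/2650)²·(1 − 53/600)·9.13²/53 = 0.0735043
  stratum B: (550/2650)²·(1 − 62/550)·5.15²/62 = 0.0163498
  stratum C: (1500/2650)²·(1 − 312/1500)·30.67²/312 = 0.765048
V̂(ȳ_st) = 0.854902
SE(ȳ_st) = √0.854902 = 0.924609

ȳ_st ≈ 49.21, SE ≈ 0.925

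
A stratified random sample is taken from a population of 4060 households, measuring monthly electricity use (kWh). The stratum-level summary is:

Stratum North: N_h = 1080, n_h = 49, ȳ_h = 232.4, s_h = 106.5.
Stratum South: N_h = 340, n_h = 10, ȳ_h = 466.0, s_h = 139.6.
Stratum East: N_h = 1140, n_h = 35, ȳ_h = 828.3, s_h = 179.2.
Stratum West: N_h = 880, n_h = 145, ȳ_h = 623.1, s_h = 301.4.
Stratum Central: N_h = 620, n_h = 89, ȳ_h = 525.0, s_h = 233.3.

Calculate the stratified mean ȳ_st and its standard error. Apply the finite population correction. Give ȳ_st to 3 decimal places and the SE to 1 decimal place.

ȳ_st ≈ 548.651, SE ≈ 11.7

ȳ_st = Σ W_h ȳ_h = (1080·232.4 + 340·466.0 + 1140·828.3 + 880·623.1 + 620·525.0)/4060 = 548.65074
V̂(ȳ_st) = Σ W_h² (1 − n_h/N_h) s_h²/n_h, with W_h = N_h/N and N = 4060:
  stratum North: (1080/4060)²·(1 − 49/1080)·106.5²/49 = 15.6363
  stratum South: (340/4060)²·(1 − 10/340)·139.6²/10 = 13.2651
  stratum East: (1140/4060)²·(1 − 35/1140)·179.2²/35 = 70.117
  stratum West: (880/4060)²·(1 − 145/880)·301.4²/145 = 24.5831
  stratum Central: (620/4060)²·(1 − 89/620)·233.3²/89 = 12.2144
V̂(ȳ_st) = 135.816
SE(ȳ_st) = √135.816 = 11.654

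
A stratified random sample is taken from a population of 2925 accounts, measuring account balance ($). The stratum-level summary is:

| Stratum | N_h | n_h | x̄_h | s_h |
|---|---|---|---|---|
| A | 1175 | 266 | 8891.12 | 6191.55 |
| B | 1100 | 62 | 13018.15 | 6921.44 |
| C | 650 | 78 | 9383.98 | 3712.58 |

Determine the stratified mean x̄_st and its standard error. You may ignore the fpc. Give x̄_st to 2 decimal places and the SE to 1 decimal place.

x̄_st = Σ W_h x̄_h = (1175·8891.12 + 1100·13018.15 + 650·9383.98)/2925 = 10552.68991
V̂(x̄_st) = Σ W_h² s_h²/n_h, with W_h = N_h/N and N = 2925:
  stratum A: (1175/2925)²·6191.55²/266 = 23256.3
  stratum B: (1100/2925)²·6921.44²/62 = 109279
  stratum C: (650/2925)²·3712.58²/78 = 8726.34
V̂(x̄_st) = 141261
SE(x̄_st) = √141261 = 375.847

x̄_st ≈ 10552.69, SE ≈ 375.8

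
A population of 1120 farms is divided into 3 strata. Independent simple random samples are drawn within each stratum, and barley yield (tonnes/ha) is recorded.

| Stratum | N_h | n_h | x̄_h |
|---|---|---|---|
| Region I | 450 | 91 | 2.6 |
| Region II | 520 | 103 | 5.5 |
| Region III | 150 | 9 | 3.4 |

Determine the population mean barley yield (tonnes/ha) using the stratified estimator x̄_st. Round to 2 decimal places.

x̄_st ≈ 4.05

N = Σ N_h = 1120. Stratum weights W_h = N_h/N.
x̄_st = (450·2.6 + 520·5.5 + 150·3.4) / 1120 = 4.0536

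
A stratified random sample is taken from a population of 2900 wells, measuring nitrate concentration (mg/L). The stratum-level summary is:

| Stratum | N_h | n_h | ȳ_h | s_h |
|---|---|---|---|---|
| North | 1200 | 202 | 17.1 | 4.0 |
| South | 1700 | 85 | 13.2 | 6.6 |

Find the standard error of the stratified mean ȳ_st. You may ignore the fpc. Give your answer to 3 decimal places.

V̂(ȳ_st) = Σ W_h² s_h²/n_h, with W_h = N_h/N and N = 2900:
  stratum North: (1200/2900)²·4.0²/202 = 0.0135624
  stratum South: (1700/2900)²·6.6²/85 = 0.176105
V̂(ȳ_st) = 0.189667
SE(ȳ_st) = √0.189667 = 0.435508

SE(ȳ_st) ≈ 0.436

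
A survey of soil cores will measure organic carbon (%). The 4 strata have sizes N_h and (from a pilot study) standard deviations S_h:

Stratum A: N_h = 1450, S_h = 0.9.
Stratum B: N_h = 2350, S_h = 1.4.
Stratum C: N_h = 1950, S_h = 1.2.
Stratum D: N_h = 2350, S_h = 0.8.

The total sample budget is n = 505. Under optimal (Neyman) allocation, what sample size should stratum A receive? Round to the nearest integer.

Neyman allocation: n_h = n · N_h S_h / Σ N_i S_i, with n = 505.
  stratum A: N_h·S_h = 1450·0.9 = 1305.00
  stratum B: N_h·S_h = 2350·1.4 = 3290.00
  stratum C: N_h·S_h = 1950·1.2 = 2340.00
  stratum D: N_h·S_h = 2350·0.8 = 1880.00
Σ N_h S_h = 8815.00
n for stratum A = 505·1305.00/8815.00 = 74.762 → 75

75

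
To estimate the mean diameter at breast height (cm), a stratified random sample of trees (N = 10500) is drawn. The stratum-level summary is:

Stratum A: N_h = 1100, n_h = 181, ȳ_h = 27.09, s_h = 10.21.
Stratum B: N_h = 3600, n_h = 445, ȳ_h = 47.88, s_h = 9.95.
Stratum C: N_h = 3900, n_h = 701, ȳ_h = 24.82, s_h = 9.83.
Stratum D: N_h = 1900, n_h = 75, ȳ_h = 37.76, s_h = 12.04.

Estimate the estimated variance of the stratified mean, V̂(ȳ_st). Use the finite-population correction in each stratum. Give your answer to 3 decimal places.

V̂(ȳ_st) ≈ 0.105

V̂(ȳ_st) = Σ W_h² (1 − n_h/N_h) s_h²/n_h, with W_h = N_h/N and N = 10500:
  stratum A: (1100/10500)²·(1 − 181/1100)·10.21²/181 = 0.00528083
  stratum B: (3600/10500)²·(1 − 445/3600)·9.95²/445 = 0.0229197
  stratum C: (3900/10500)²·(1 − 701/3900)·9.83²/701 = 0.0155987
  stratum D: (1900/10500)²·(1 − 75/1900)·12.04²/75 = 0.0607896
V̂(ȳ_st) = 0.104589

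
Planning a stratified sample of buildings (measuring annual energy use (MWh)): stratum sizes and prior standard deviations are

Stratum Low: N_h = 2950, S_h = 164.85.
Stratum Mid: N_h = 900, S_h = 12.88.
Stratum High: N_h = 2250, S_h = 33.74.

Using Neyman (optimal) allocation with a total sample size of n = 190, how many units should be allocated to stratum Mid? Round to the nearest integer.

Neyman allocation: n_h = n · N_h S_h / Σ N_i S_i, with n = 190.
  stratum Low: N_h·S_h = 2950·164.85 = 486307.50
  stratum Mid: N_h·S_h = 900·12.88 = 11592.00
  stratum High: N_h·S_h = 2250·33.74 = 75915.00
Σ N_h S_h = 573814.50
n for stratum Mid = 190·11592.00/573814.50 = 3.838 → 4

4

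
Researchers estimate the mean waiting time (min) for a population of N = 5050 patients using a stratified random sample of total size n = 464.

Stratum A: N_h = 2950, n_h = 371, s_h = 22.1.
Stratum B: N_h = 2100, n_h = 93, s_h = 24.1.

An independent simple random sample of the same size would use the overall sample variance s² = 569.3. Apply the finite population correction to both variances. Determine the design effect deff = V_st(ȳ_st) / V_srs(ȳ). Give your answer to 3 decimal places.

deff ≈ 1.279

V̂(ȳ_st) = Σ W_h² (1 − n_h/N_h) s_h²/n_h, with W_h = N_h/N and N = 5050:
  stratum A: (2950/5050)²·(1 − 371/2950)·22.1²/371 = 0.392736
  stratum B: (2100/5050)²·(1 − 93/2100)·24.1²/93 = 1.03213
V_st = 1.42487
V_srs = (1 − 464/5050)·569.3/464 = 1.11421
deff = V_st / V_srs = 1.42487/1.11421 = 1.2788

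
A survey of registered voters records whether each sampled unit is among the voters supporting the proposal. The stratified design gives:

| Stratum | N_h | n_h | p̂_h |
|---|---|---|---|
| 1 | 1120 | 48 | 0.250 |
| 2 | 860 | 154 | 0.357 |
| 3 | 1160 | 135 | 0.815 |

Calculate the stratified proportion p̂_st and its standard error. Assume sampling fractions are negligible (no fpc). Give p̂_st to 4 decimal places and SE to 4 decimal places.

p̂_st ≈ 0.4880, SE ≈ 0.0278

N = 3140; stratum weights W_h = N_h/N.
p̂_st = Σ W_h p̂_h = (1120·0.250 + 860·0.357 + 1160·0.815)/3140 = 0.48803
V̂(p̂_st) = Σ W_h² p̂_h(1−p̂_h)/(n_h−1):
  stratum 1: (1120/3140)²·0.250·0.750/47 = 0.000507552
  stratum 2: (860/3140)²·0.357·0.643/153 = 0.000112545
  stratum 3: (1160/3140)²·0.815·0.185/134 = 0.000153561
V̂(p̂_st) = 0.000773657; SE = √V̂ = 0.0278147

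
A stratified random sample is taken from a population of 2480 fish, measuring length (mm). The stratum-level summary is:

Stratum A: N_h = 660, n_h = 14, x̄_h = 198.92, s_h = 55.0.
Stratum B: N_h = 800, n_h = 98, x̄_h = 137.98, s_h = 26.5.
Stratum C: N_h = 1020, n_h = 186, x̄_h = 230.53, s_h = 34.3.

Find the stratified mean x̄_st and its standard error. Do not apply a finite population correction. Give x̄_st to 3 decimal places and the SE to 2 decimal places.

x̄_st = Σ W_h x̄_h = (660·198.92 + 800·137.98 + 1020·230.53)/2480 = 192.26282
V̂(x̄_st) = Σ W_h² s_h²/n_h, with W_h = N_h/N and N = 2480:
  stratum A: (660/2480)²·55.0²/14 = 15.3032
  stratum B: (800/2480)²·26.5²/98 = 0.745662
  stratum C: (1020/2480)²·34.3²/186 = 1.06997
V̂(x̄_st) = 17.1188
SE(x̄_st) = √17.1188 = 4.13749

x̄_st ≈ 192.263, SE ≈ 4.14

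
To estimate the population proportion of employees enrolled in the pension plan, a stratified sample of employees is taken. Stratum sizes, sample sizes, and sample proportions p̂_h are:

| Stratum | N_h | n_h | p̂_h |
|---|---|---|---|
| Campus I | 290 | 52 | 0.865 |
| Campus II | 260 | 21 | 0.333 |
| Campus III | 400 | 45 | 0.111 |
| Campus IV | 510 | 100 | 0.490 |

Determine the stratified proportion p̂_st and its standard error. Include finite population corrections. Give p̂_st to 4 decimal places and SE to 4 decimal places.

N = 1460; stratum weights W_h = N_h/N.
p̂_st = Σ W_h p̂_h = (290·0.865 + 260·0.333 + 400·0.111 + 510·0.490)/1460 = 0.43269
V̂(p̂_st) = Σ W_h² (1 − n_h/N_h) p̂_h(1−p̂_h)/(n_h−1):
  stratum Campus I: (290/1460)²·(1 − 52/290)·0.865·0.135/51 = 7.41394e-05
  stratum Campus II: (260/1460)²·(1 − 21/260)·0.333·0.667/20 = 0.000323747
  stratum Campus III: (400/1460)²·(1 − 45/400)·0.111·0.889/44 = 0.000149401
  stratum Campus IV: (510/1460)²·(1 − 100/510)·0.490·0.510/99 = 0.000247616
V̂(p̂_st) = 0.000794904; SE = √V̂ = 0.028194

p̂_st ≈ 0.4327, SE ≈ 0.0282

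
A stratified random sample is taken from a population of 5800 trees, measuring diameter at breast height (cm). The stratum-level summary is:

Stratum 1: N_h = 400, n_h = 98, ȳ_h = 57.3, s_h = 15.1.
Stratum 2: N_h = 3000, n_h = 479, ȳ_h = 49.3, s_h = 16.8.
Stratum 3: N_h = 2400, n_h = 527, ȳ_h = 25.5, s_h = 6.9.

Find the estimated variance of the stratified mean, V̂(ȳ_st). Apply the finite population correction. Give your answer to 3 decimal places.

V̂(ȳ_st) ≈ 0.153

V̂(ȳ_st) = Σ W_h² (1 − n_h/N_h) s_h²/n_h, with W_h = N_h/N and N = 5800:
  stratum 1: (400/5800)²·(1 − 98/400)·15.1²/98 = 0.00835485
  stratum 2: (3000/5800)²·(1 − 479/3000)·16.8²/479 = 0.132471
  stratum 3: (2400/5800)²·(1 − 527/2400)·6.9²/527 = 0.012072
V̂(ȳ_st) = 0.152898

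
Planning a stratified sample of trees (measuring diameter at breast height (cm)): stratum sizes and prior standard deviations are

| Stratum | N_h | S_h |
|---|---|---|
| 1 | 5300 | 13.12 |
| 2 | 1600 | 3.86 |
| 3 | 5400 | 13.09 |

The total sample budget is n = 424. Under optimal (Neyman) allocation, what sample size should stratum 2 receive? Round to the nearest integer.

18

Neyman allocation: n_h = n · N_h S_h / Σ N_i S_i, with n = 424.
  stratum 1: N_h·S_h = 5300·13.12 = 69536.00
  stratum 2: N_h·S_h = 1600·3.86 = 6176.00
  stratum 3: N_h·S_h = 5400·13.09 = 70686.00
Σ N_h S_h = 146398.00
n for stratum 2 = 424·6176.00/146398.00 = 17.887 → 18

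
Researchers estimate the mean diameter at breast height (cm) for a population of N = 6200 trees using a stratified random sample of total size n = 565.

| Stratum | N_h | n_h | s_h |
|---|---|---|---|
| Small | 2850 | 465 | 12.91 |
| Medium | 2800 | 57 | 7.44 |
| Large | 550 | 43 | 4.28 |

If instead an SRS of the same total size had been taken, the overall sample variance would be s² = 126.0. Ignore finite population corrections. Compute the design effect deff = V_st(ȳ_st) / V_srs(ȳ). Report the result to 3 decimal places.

V̂(ȳ_st) = Σ W_h² s_h²/n_h, with W_h = N_h/N and N = 6200:
  stratum Small: (2850/6200)²·12.91²/465 = 0.0757366
  stratum Medium: (2800/6200)²·7.44²/57 = 0.198063
  stratum Large: (550/6200)²·4.28²/43 = 0.00335244
V_st = 0.277152
V_srs = s²/n = 126.0/565 = 0.223009
deff = V_st / V_srs = 0.277152/0.223009 = 1.2428

deff ≈ 1.243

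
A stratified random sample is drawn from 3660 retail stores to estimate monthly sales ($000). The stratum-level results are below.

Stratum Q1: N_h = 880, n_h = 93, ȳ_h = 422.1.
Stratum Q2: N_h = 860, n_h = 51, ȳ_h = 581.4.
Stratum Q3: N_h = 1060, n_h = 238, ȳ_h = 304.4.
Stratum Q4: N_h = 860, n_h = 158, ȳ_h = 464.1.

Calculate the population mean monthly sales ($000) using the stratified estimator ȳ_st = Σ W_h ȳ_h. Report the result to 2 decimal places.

N = Σ N_h = 3660. Stratum weights W_h = N_h/N.
ȳ_st = (880·422.1 + 860·581.4 + 1060·304.4 + 860·464.1) / 3660 = 435.3120

ȳ_st ≈ 435.31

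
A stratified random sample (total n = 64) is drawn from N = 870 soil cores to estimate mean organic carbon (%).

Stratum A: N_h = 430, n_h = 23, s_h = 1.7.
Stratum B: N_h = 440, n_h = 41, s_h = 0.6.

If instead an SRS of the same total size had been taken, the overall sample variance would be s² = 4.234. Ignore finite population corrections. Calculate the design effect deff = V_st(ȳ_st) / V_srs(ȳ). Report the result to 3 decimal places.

V̂(ȳ_st) = Σ W_h² s_h²/n_h, with W_h = N_h/N and N = 870:
  stratum A: (430/870)²·1.7²/23 = 0.0306951
  stratum B: (440/870)²·0.6²/41 = 0.00224587
V_st = 0.0329409
V_srs = s²/n = 4.234/64 = 0.0661562
deff = V_st / V_srs = 0.0329409/0.0661562 = 0.4979

deff ≈ 0.498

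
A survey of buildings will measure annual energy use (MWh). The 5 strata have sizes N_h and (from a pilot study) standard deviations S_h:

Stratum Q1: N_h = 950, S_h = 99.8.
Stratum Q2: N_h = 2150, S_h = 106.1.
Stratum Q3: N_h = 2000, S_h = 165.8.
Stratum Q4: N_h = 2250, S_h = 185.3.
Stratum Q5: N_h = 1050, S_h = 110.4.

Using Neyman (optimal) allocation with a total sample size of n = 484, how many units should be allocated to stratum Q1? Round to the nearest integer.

Neyman allocation: n_h = n · N_h S_h / Σ N_i S_i, with n = 484.
  stratum Q1: N_h·S_h = 950·99.8 = 94810.00
  stratum Q2: N_h·S_h = 2150·106.1 = 228115.00
  stratum Q3: N_h·S_h = 2000·165.8 = 331600.00
  stratum Q4: N_h·S_h = 2250·185.3 = 416925.00
  stratum Q5: N_h·S_h = 1050·110.4 = 115920.00
Σ N_h S_h = 1187370.00
n for stratum Q1 = 484·94810.00/1187370.00 = 38.647 → 39

39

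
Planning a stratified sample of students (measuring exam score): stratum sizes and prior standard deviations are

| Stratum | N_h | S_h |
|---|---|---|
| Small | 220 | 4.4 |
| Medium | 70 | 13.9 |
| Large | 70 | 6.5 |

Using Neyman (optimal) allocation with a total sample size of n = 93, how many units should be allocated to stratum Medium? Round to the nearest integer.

Neyman allocation: n_h = n · N_h S_h / Σ N_i S_i, with n = 93.
  stratum Small: N_h·S_h = 220·4.4 = 968.00
  stratum Medium: N_h·S_h = 70·13.9 = 973.00
  stratum Large: N_h·S_h = 70·6.5 = 455.00
Σ N_h S_h = 2396.00
n for stratum Medium = 93·973.00/2396.00 = 37.767 → 38

38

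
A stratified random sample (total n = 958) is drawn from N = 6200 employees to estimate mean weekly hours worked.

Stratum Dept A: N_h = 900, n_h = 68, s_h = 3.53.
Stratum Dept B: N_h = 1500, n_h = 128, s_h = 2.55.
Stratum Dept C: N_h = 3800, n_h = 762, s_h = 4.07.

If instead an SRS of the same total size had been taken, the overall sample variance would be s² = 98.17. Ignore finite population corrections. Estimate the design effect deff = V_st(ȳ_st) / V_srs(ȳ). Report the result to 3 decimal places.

deff ≈ 0.146

V̂(ȳ_st) = Σ W_h² s_h²/n_h, with W_h = N_h/N and N = 6200:
  stratum Dept A: (900/6200)²·3.53²/68 = 0.00386138
  stratum Dept B: (1500/6200)²·2.55²/128 = 0.00297351
  stratum Dept C: (3800/6200)²·4.07²/762 = 0.00816616
V_st = 0.015001
V_srs = s²/n = 98.17/958 = 0.102474
deff = V_st / V_srs = 0.015001/0.102474 = 0.1464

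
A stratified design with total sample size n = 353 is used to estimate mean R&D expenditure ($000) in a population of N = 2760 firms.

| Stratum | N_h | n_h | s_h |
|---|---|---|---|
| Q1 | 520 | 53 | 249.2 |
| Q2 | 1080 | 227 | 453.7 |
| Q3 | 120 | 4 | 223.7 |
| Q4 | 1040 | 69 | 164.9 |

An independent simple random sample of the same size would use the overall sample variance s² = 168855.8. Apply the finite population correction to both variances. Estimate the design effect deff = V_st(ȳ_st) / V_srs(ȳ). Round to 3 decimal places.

deff ≈ 0.532

V̂(ȳ_st) = Σ W_h² (1 − n_h/N_h) s_h²/n_h, with W_h = N_h/N and N = 2760:
  stratum Q1: (520/2760)²·(1 − 53/520)·249.2²/53 = 37.3527
  stratum Q2: (1080/2760)²·(1 − 227/1080)·453.7²/227 = 109.665
  stratum Q3: (120/2760)²·(1 − 4/120)·223.7²/4 = 22.8609
  stratum Q4: (1040/2760)²·(1 − 69/1040)·164.9²/69 = 52.2428
V_st = 222.121
V_srs = (1 − 353/2760)·168855.8/353 = 417.165
deff = V_st / V_srs = 222.121/417.165 = 0.5325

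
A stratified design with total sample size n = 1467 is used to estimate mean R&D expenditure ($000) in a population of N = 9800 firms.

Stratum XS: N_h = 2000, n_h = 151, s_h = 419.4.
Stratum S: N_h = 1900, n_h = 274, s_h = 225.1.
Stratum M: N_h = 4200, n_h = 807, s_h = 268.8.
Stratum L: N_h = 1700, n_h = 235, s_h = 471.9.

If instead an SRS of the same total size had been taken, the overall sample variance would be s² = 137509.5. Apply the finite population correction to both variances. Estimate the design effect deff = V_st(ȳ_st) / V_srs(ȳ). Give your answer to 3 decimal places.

deff ≈ 1.112

V̂(ȳ_st) = Σ W_h² (1 − n_h/N_h) s_h²/n_h, with W_h = N_h/N and N = 9800:
  stratum XS: (2000/9800)²·(1 − 151/2000)·419.4²/151 = 44.8533
  stratum S: (1900/9800)²·(1 − 274/1900)·225.1²/274 = 5.9487
  stratum M: (4200/9800)²·(1 − 807/4200)·268.8²/807 = 13.2851
  stratum L: (1700/9800)²·(1 − 235/1700)·471.9²/235 = 24.5735
V_st = 88.6606
V_srs = (1 − 1467/9800)·137509.5/1467 = 79.7036
deff = V_st / V_srs = 88.6606/79.7036 = 1.1124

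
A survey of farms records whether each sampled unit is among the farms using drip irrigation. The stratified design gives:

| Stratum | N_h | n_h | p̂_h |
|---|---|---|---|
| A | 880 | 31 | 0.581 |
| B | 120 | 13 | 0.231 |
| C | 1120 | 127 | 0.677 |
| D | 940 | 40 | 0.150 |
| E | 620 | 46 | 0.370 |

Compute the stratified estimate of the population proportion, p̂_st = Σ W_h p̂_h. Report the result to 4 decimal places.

N = 3680; stratum weights W_h = N_h/N.
p̂_st = Σ W_h p̂_h = (880·0.581 + 120·0.231 + 1120·0.677 + 940·0.150 + 620·0.370)/3680 = 0.45316

p̂_st ≈ 0.4532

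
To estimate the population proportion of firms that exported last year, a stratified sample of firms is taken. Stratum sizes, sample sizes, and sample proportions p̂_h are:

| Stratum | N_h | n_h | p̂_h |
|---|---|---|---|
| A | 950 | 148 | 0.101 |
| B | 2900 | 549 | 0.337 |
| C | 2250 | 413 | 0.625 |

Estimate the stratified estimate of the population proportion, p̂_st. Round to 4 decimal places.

N = 6100; stratum weights W_h = N_h/N.
p̂_st = Σ W_h p̂_h = (950·0.101 + 2900·0.337 + 2250·0.625)/6100 = 0.40648

p̂_st ≈ 0.4065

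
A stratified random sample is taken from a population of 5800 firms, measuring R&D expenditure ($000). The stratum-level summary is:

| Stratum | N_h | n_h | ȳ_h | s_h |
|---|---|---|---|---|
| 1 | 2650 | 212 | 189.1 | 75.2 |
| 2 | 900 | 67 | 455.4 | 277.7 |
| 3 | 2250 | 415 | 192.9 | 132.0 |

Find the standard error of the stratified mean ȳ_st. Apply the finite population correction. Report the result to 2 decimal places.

V̂(ȳ_st) = Σ W_h² (1 − n_h/N_h) s_h²/n_h, with W_h = N_h/N and N = 5800:
  stratum 1: (2650/5800)²·(1 − 212/2650)·75.2²/212 = 5.12299
  stratum 2: (900/5800)²·(1 − 67/900)·277.7²/67 = 25.6512
  stratum 3: (2250/5800)²·(1 − 415/2250)·132.0²/415 = 5.15303
V̂(ȳ_st) = 35.9273
SE(ȳ_st) = √35.9273 = 5.99394

SE(ȳ_st) ≈ 5.99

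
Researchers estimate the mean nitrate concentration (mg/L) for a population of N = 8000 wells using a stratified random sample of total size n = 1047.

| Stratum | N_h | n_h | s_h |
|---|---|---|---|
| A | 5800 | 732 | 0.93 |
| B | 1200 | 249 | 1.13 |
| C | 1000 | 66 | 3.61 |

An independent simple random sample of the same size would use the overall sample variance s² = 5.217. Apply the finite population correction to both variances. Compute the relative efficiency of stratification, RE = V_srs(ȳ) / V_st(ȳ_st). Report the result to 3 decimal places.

RE ≈ 1.232

V̂(ȳ_st) = Σ W_h² (1 − n_h/N_h) s_h²/n_h, with W_h = N_h/N and N = 8000:
  stratum A: (5800/8000)²·(1 − 732/5800)·0.93²/732 = 0.000542675
  stratum B: (1200/8000)²·(1 − 249/1200)·1.13²/249 = 9.14407e-05
  stratum C: (1000/8000)²·(1 − 66/1000)·3.61²/66 = 0.00288162
V_st = 0.00351574
V_srs = (1 − 1047/8000)·5.217/1047 = 0.00433068
Relative efficiency = V_srs / V_st = 0.00433068/0.00351574 = 1.2318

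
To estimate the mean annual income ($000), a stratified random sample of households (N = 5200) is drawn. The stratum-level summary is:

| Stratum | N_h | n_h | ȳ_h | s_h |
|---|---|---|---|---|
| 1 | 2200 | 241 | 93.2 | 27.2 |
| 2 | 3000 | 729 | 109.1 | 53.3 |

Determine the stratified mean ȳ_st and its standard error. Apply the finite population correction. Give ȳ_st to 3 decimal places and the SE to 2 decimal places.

ȳ_st = Σ W_h ȳ_h = (2200·93.2 + 3000·109.1)/5200 = 102.37308
V̂(ȳ_st) = Σ W_h² (1 − n_h/N_h) s_h²/n_h, with W_h = N_h/N and N = 5200:
  stratum 1: (2200/5200)²·(1 − 241/2200)·27.2²/241 = 0.489295
  stratum 2: (3000/5200)²·(1 − 729/3000)·53.3²/729 = 0.98188
V̂(ȳ_st) = 1.47118
SE(ȳ_st) = √1.47118 = 1.21292

ȳ_st ≈ 102.373, SE ≈ 1.21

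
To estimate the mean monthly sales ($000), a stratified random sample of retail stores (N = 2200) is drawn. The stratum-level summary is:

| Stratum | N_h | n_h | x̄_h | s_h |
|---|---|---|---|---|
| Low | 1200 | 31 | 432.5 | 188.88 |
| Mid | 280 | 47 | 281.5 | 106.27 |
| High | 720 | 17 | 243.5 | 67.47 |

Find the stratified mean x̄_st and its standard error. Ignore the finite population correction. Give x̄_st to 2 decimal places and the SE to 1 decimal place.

x̄_st = Σ W_h x̄_h = (1200·432.5 + 280·281.5 + 720·243.5)/2200 = 351.42727
V̂(x̄_st) = Σ W_h² s_h²/n_h, with W_h = N_h/N and N = 2200:
  stratum Low: (1200/2200)²·188.88²/31 = 342.395
  stratum Mid: (280/2200)²·106.27²/47 = 3.89219
  stratum High: (720/2200)²·67.47²/17 = 28.6809
V̂(x̄_st) = 374.968
SE(x̄_st) = √374.968 = 19.3641

x̄_st ≈ 351.43, SE ≈ 19.4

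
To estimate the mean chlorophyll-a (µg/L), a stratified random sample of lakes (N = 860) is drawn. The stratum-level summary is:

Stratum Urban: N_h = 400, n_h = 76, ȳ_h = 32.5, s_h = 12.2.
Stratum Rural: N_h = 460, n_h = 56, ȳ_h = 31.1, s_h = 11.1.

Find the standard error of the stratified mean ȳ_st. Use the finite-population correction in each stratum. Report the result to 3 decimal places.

V̂(ȳ_st) = Σ W_h² (1 − n_h/N_h) s_h²/n_h, with W_h = N_h/N and N = 860:
  stratum Urban: (400/860)²·(1 − 76/400)·12.2²/76 = 0.343174
  stratum Rural: (460/860)²·(1 − 56/460)·11.1²/56 = 0.552841
V̂(ȳ_st) = 0.896015
SE(ȳ_st) = √0.896015 = 0.946581

SE(ȳ_st) ≈ 0.947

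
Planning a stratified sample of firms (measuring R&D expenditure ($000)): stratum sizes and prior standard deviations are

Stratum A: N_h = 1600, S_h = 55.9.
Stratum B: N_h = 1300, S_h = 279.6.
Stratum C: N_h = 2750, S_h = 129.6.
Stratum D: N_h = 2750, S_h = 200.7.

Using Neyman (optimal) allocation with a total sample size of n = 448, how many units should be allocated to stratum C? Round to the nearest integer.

Neyman allocation: n_h = n · N_h S_h / Σ N_i S_i, with n = 448.
  stratum A: N_h·S_h = 1600·55.9 = 89440.00
  stratum B: N_h·S_h = 1300·279.6 = 363480.00
  stratum C: N_h·S_h = 2750·129.6 = 356400.00
  stratum D: N_h·S_h = 2750·200.7 = 551925.00
Σ N_h S_h = 1361245.00
n for stratum C = 448·356400.00/1361245.00 = 117.295 → 117

117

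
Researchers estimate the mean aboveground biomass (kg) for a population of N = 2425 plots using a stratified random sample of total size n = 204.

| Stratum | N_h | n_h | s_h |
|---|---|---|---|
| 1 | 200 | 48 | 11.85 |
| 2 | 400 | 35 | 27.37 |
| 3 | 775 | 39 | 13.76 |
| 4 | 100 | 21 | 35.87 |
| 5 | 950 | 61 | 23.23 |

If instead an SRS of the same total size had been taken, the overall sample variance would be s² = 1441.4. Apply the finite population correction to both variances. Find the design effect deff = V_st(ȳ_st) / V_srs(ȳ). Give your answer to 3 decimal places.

V̂(ȳ_st) = Σ W_h² (1 − n_h/N_h) s_h²/n_h, with W_h = N_h/N and N = 2425:
  stratum 1: (200/2425)²·(1 − 48/200)·11.85²/48 = 0.0151233
  stratum 2: (400/2425)²·(1 − 35/400)·27.37²/35 = 0.531387
  stratum 3: (775/2425)²·(1 − 39/775)·13.76²/39 = 0.4709
  stratum 4: (100/2425)²·(1 − 21/100)·35.87²/21 = 0.082309
  stratum 5: (950/2425)²·(1 − 61/950)·23.23²/61 = 1.27049
V_st = 2.37021
V_srs = (1 − 204/2425)·1441.4/204 = 6.47129
deff = V_st / V_srs = 2.37021/6.47129 = 0.3663

deff ≈ 0.366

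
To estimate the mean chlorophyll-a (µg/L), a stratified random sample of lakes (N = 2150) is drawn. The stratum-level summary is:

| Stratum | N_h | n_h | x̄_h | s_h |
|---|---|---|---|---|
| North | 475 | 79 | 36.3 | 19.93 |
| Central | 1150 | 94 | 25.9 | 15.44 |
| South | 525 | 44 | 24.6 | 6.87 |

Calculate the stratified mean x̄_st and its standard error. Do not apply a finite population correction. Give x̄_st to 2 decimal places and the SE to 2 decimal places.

x̄_st ≈ 27.88, SE ≈ 1.02

x̄_st = Σ W_h x̄_h = (475·36.3 + 1150·25.9 + 525·24.6)/2150 = 27.88023
V̂(x̄_st) = Σ W_h² s_h²/n_h, with W_h = N_h/N and N = 2150:
  stratum North: (475/2150)²·19.93²/79 = 0.245413
  stratum Central: (1150/2150)²·15.44²/94 = 0.72558
  stratum South: (525/2150)²·6.87²/44 = 0.0639591
V̂(x̄_st) = 1.03495
SE(x̄_st) = √1.03495 = 1.01733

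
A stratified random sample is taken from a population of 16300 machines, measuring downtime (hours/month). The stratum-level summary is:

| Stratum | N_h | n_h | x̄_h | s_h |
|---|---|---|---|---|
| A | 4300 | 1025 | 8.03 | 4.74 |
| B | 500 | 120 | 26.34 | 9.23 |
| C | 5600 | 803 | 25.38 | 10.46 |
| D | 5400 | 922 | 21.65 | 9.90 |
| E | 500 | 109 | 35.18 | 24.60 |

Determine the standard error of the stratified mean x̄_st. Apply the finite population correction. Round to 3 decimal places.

SE(x̄_st) ≈ 0.171

V̂(x̄_st) = Σ W_h² (1 − n_h/N_h) s_h²/n_h, with W_h = N_h/N and N = 16300:
  stratum A: (4300/16300)²·(1 − 1025/4300)·4.74²/1025 = 0.00116182
  stratum B: (500/16300)²·(1 − 120/500)·9.23²/120 = 0.000507692
  stratum C: (5600/16300)²·(1 − 803/5600)·10.46²/803 = 0.0137762
  stratum D: (5400/16300)²·(1 − 922/5400)·9.90²/922 = 0.0096748
  stratum E: (500/16300)²·(1 − 109/500)·24.60²/109 = 0.00408522
V̂(x̄_st) = 0.0292058
SE(x̄_st) = √0.0292058 = 0.170897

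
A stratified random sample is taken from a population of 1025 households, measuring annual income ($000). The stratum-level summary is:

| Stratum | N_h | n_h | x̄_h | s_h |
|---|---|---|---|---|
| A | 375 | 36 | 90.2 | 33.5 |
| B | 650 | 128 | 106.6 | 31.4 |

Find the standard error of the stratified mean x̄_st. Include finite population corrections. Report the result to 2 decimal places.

V̂(x̄_st) = Σ W_h² (1 − n_h/N_h) s_h²/n_h, with W_h = N_h/N and N = 1025:
  stratum A: (375/1025)²·(1 − 36/375)·33.5²/36 = 3.77199
  stratum B: (650/1025)²·(1 − 128/650)·31.4²/128 = 2.48763
V̂(x̄_st) = 6.25962
SE(x̄_st) = √6.25962 = 2.50192

SE(x̄_st) ≈ 2.50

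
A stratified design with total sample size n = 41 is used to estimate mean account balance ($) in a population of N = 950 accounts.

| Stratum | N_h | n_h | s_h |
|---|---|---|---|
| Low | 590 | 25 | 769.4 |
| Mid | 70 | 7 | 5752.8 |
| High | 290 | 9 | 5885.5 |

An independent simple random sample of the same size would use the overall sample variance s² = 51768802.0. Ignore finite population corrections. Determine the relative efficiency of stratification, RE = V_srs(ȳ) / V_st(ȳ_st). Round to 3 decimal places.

V̂(ȳ_st) = Σ W_h² s_h²/n_h, with W_h = N_h/N and N = 950:
  stratum Low: (590/950)²·769.4²/25 = 9133.16
  stratum Mid: (70/950)²·5752.8²/7 = 25669
  stratum High: (290/950)²·5885.5²/9 = 358652
V_st = 393454
V_srs = s²/n = 51768802.0/41 = 1.26265e+06
Relative efficiency = V_srs / V_st = 1.26265e+06/393454 = 3.2092

RE ≈ 3.209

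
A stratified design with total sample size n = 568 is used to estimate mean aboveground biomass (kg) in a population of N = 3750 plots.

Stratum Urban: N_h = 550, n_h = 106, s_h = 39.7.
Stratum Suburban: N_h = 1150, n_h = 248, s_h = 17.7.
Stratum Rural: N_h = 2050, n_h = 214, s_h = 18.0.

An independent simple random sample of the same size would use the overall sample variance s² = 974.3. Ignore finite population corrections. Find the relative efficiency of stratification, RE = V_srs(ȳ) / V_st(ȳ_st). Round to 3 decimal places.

V̂(ȳ_st) = Σ W_h² s_h²/n_h, with W_h = N_h/N and N = 3750:
  stratum Urban: (550/3750)²·39.7²/106 = 0.319844
  stratum Suburban: (1150/3750)²·17.7²/248 = 0.118803
  stratum Rural: (2050/3750)²·18.0²/214 = 0.452456
V_st = 0.891103
V_srs = s²/n = 974.3/568 = 1.71532
Relative efficiency = V_srs / V_st = 1.71532/0.891103 = 1.9249

RE ≈ 1.925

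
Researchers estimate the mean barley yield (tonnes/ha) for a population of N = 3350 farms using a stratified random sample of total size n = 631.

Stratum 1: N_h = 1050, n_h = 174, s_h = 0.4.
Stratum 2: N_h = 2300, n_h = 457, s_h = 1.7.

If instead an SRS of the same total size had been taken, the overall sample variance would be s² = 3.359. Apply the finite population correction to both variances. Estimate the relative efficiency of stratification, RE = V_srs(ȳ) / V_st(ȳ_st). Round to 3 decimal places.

V̂(ȳ_st) = Σ W_h² (1 − n_h/N_h) s_h²/n_h, with W_h = N_h/N and N = 3350:
  stratum 1: (1050/3350)²·(1 − 174/1050)·0.4²/174 = 7.53658e-05
  stratum 2: (2300/3350)²·(1 − 457/2300)·1.7²/457 = 0.00238861
V_st = 0.00246398
V_srs = (1 − 631/3350)·3.359/631 = 0.00432061
Relative efficiency = V_srs / V_st = 0.00432061/0.00246398 = 1.7535

RE ≈ 1.754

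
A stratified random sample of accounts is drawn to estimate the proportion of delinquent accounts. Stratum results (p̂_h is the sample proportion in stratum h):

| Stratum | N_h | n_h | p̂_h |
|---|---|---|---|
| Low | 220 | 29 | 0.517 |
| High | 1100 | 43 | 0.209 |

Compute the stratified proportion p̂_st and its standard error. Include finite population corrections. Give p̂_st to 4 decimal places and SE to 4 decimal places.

p̂_st ≈ 0.2603, SE ≈ 0.0533

N = 1320; stratum weights W_h = N_h/N.
p̂_st = Σ W_h p̂_h = (220·0.517 + 1100·0.209)/1320 = 0.26033
V̂(p̂_st) = Σ W_h² (1 − n_h/N_h) p̂_h(1−p̂_h)/(n_h−1):
  stratum Low: (220/1320)²·(1 − 29/220)·0.517·0.483/28 = 0.000215074
  stratum High: (1100/1320)²·(1 − 43/1100)·0.209·0.791/42 = 0.0026266
V̂(p̂_st) = 0.00284167; SE = √V̂ = 0.0533073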